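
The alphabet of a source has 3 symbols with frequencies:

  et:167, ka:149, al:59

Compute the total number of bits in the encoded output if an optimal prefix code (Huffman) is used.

583

Build the Huffman tree bottom-up:
combine al(59), ka(149) → 208
combine et(167), 208 → 375
Total encoded bits = sum of merged weights = 208 + 375 = 583.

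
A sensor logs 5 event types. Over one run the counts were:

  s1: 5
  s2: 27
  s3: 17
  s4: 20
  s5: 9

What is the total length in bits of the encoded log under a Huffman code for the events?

Build the Huffman tree bottom-up:
combine s1(5), s5(9) → 14
combine 14, s3(17) → 31
combine s4(20), s2(27) → 47
combine 31, 47 → 78
Total encoded bits = sum of merged weights = 14 + 31 + 47 + 78 = 170.

170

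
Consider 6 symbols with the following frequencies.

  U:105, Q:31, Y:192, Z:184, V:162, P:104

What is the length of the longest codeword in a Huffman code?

4

Merge the two lowest-weight nodes at each step:
Q(31) + P(104) → 135
U(105) + 135 → 240
V(162) + Z(184) → 346
Y(192) + 240 → 432
346 + 432 → 778
Maximum depth reached is 4.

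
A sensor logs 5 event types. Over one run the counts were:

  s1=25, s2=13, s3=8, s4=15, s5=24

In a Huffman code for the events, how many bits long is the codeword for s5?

Repeatedly merge the two smallest:
merge s3(8) and s2(13): 21
merge s4(15) and 21: 36
merge s5(24) and s1(25): 49
merge 36 and 49: 85
s5 sits 2 levels below the root, so its codeword is 2 bits.

2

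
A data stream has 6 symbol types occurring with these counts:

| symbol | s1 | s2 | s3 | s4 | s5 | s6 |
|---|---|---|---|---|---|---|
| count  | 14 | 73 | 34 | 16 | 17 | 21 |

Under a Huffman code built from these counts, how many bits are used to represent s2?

1

Build the tree from the bottom:
combine s1(14), s4(16) → 30
combine s5(17), s6(21) → 38
combine 30, s3(34) → 64
combine 38, 64 → 102
combine s2(73), 102 → 175
s2 is a child of the root — depth 1, so its codeword is a single bit.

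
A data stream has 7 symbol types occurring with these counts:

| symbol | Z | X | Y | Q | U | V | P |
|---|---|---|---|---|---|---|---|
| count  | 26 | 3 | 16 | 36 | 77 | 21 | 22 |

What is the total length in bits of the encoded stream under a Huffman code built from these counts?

508

Merge the two smallest weights repeatedly:
merge X(3) and Y(16): 19
merge 19 and V(21): 40
merge P(22) and Z(26): 48
merge Q(36) and 40: 76
merge 48 and 76: 124
merge U(77) and 124: 201
The encoded length is the sum of every internal node's weight: 19 + 40 + 48 + 76 + 124 + 201 = 508 bits.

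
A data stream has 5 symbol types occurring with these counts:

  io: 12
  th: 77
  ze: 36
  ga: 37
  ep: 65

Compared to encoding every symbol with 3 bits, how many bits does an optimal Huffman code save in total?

Fixed-length: 3 bits × 227 symbols = 681 bits.
Huffman merges:
io(12) + ze(36) → 48
ga(37) + 48 → 85
ep(65) + th(77) → 142
85 + 142 → 227
Huffman total = 48 + 85 + 142 + 227 = 502 bits.
Saving = 681 − 502 = 179 bits.

179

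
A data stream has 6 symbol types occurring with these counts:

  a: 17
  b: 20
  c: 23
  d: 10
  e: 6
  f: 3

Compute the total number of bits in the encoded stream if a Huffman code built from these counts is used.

Build the Huffman tree bottom-up:
merge f(3) and e(6): 9
merge 9 and d(10): 19
merge a(17) and 19: 36
merge b(20) and c(23): 43
merge 36 and 43: 79
Each symbol's bit-cost is frequency × depth; summing gives 186 bits (equivalently 9 + 19 + 36 + 43 + 79).

186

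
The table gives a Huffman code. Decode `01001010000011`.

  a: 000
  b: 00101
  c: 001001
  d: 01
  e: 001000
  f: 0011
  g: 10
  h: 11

Read left to right; each codeword is recognised as soon as it completes (prefix code):
  01→d | 00101→b | 000→a | 0011→f
Decoded message: dbaf

dbaf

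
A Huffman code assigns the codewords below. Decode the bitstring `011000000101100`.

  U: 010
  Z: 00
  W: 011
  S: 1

Read left to right; each codeword is recognised as soon as it completes (prefix code):
  011→W | 00→Z | 00→Z | 00→Z | 1→S | 011→W | 00→Z
Decoded message: WZZZSWZ

WZZZSWZ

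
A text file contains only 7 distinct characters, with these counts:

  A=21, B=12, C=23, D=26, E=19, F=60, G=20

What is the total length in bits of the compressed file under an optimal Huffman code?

Greedily combine the two least-frequent nodes:
B(12) + E(19) → 31
G(20) + A(21) → 41
C(23) + D(26) → 49
31 + 41 → 72
49 + F(60) → 109
72 + 109 → 181
The encoded length is the sum of every internal node's weight: 31 + 41 + 49 + 72 + 109 + 181 = 483 bits.

483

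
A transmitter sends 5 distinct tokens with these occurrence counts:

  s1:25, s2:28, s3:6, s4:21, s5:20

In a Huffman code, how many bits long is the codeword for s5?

Huffman merges, smallest pair first:
combine s3(6), s5(20) → 26
combine s4(21), s1(25) → 46
combine 26, s2(28) → 54
combine 46, 54 → 100
s5's leaf is at depth 3, giving a 3-bit codeword.

3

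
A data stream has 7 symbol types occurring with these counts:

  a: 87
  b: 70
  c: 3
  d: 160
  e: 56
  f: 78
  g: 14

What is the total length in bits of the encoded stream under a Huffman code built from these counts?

1169

Greedily combine the two least-frequent nodes:
combine c(3), g(14) → 17
combine 17, e(56) → 73
combine b(70), 73 → 143
combine f(78), a(87) → 165
combine 143, d(160) → 303
combine 165, 303 → 468
The encoded length is the sum of every internal node's weight: 17 + 73 + 143 + 165 + 303 + 468 = 1169 bits.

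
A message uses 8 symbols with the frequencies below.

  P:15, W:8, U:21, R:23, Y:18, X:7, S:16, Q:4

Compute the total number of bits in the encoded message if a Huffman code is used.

322

Merge the two smallest weights repeatedly:
combine Q(4), X(7) → 11
combine W(8), 11 → 19
combine P(15), S(16) → 31
combine Y(18), 19 → 37
combine U(21), R(23) → 44
combine 31, 37 → 68
combine 44, 68 → 112
Total encoded bits = sum of merged weights = 11 + 19 + 31 + 37 + 44 + 68 + 112 = 322.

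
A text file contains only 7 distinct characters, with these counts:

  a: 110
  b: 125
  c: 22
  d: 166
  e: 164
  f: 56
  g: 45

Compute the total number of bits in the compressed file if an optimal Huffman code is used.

Merge the two smallest weights repeatedly:
combine c(22), g(45) → 67
combine f(56), 67 → 123
combine a(110), 123 → 233
combine b(125), e(164) → 289
combine d(166), 233 → 399
combine 289, 399 → 688
Each symbol's bit-cost is frequency × depth; summing gives 1799 bits (equivalently 67 + 123 + 233 + 289 + 399 + 688).

1799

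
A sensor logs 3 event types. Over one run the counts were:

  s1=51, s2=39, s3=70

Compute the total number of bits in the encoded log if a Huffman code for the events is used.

Merge the two smallest weights repeatedly:
s2(39) + s1(51) → 90
s3(70) + 90 → 160
Each symbol's bit-cost is frequency × depth; summing gives 250 bits (equivalently 90 + 160).

250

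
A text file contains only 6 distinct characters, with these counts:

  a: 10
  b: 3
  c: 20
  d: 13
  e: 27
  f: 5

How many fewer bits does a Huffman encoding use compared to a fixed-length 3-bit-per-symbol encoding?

52

Fixed-length: 3 bits × 78 symbols = 234 bits.
Huffman merges:
combine b(3), f(5) → 8
combine 8, a(10) → 18
combine d(13), 18 → 31
combine c(20), e(27) → 47
combine 31, 47 → 78
Huffman total = 8 + 18 + 31 + 47 + 78 = 182 bits.
Saving = 234 − 182 = 52 bits.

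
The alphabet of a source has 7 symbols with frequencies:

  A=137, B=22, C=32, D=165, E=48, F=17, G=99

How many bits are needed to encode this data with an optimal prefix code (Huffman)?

1269

Build the Huffman tree bottom-up:
combine F(17), B(22) → 39
combine C(32), 39 → 71
combine E(48), 71 → 119
combine G(99), 119 → 218
combine A(137), D(165) → 302
combine 218, 302 → 520
Each symbol's bit-cost is frequency × depth; summing gives 1269 bits (equivalently 39 + 71 + 119 + 218 + 302 + 520).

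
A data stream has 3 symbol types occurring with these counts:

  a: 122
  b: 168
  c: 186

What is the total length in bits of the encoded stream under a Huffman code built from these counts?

766

Merge the two smallest weights repeatedly:
a(122) + b(168) → 290
c(186) + 290 → 476
Each symbol's bit-cost is frequency × depth; summing gives 766 bits (equivalently 290 + 476).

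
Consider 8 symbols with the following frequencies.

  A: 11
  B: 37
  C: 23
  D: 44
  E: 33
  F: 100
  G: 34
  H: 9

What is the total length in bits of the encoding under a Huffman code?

792

Merge the two smallest weights repeatedly:
H(9) + A(11) → 20
20 + C(23) → 43
E(33) + G(34) → 67
B(37) + 43 → 80
D(44) + 67 → 111
80 + F(100) → 180
111 + 180 → 291
The encoded length is the sum of every internal node's weight: 20 + 43 + 67 + 80 + 111 + 180 + 291 = 792 bits.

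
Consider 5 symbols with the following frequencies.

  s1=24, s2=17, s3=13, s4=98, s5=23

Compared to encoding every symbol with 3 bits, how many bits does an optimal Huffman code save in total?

196

Fixed-length: 3 bits × 175 symbols = 525 bits.
Huffman merges:
s3(13) + s2(17) → 30
s5(23) + s1(24) → 47
30 + 47 → 77
77 + s4(98) → 175
Huffman total = 30 + 47 + 77 + 175 = 329 bits.
Saving = 525 − 329 = 196 bits.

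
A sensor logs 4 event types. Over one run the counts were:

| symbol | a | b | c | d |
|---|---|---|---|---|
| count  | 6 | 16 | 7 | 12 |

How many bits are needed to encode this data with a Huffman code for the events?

Build the Huffman tree bottom-up:
merge a(6) and c(7): 13
merge d(12) and 13: 25
merge b(16) and 25: 41
Total encoded bits = sum of merged weights = 13 + 25 + 41 = 79.

79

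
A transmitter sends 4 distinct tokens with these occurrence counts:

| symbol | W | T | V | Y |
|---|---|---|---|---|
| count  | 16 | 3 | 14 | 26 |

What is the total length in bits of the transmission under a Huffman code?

109

Merge the two smallest weights repeatedly:
merge T(3) and V(14): 17
merge W(16) and 17: 33
merge Y(26) and 33: 59
The encoded length is the sum of every internal node's weight: 17 + 33 + 59 = 109 bits.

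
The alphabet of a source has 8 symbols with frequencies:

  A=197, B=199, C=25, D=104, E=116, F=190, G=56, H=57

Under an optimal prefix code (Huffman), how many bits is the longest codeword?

Merge the two lowest-weight nodes at each step:
C(25) + G(56) → 81
H(57) + 81 → 138
D(104) + E(116) → 220
138 + F(190) → 328
A(197) + B(199) → 396
220 + 328 → 548
396 + 548 → 944
Maximum depth reached is 5.

5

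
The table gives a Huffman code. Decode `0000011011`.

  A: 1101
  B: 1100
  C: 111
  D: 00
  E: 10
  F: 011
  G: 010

Read left to right; each codeword is recognised as soon as it completes (prefix code):
  00→D | 00→D | 011→F | 011→F
Decoded message: DDFF

DDFF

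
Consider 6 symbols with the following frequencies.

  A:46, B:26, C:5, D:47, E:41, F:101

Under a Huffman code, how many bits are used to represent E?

Build the tree from the bottom:
C(5) + B(26) → 31
31 + E(41) → 72
A(46) + D(47) → 93
72 + 93 → 165
F(101) + 165 → 266
The subtree containing E is merged 3 times, so code length = 3.

3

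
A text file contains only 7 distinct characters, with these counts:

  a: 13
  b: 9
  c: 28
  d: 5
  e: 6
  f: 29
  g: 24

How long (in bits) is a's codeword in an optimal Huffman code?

Repeatedly merge the two smallest:
combine d(5), e(6) → 11
combine b(9), 11 → 20
combine a(13), 20 → 33
combine g(24), c(28) → 52
combine f(29), 33 → 62
combine 52, 62 → 114
The subtree containing a is merged 3 times, so code length = 3.

3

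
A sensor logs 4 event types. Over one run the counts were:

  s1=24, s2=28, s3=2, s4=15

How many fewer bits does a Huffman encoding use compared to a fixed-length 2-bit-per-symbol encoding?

11

Fixed-length: 2 bits × 69 symbols = 138 bits.
Huffman merges:
merge s3(2) and s4(15): 17
merge 17 and s1(24): 41
merge s2(28) and 41: 69
Huffman total = 17 + 41 + 69 = 127 bits.
Saving = 138 − 127 = 11 bits.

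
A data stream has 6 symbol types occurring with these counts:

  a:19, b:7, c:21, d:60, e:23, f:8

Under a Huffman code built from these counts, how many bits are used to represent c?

Build the tree from the bottom:
combine b(7), f(8) → 15
combine 15, a(19) → 34
combine c(21), e(23) → 44
combine 34, 44 → 78
combine d(60), 78 → 138
c sits 3 levels below the root, so its codeword is 3 bits.

3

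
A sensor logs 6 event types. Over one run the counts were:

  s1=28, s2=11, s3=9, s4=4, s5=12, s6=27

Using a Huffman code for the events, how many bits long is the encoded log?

Greedily combine the two least-frequent nodes:
combine s4(4), s3(9) → 13
combine s2(11), s5(12) → 23
combine 13, 23 → 36
combine s6(27), s1(28) → 55
combine 36, 55 → 91
The encoded length is the sum of every internal node's weight: 13 + 23 + 36 + 55 + 91 = 218 bits.

218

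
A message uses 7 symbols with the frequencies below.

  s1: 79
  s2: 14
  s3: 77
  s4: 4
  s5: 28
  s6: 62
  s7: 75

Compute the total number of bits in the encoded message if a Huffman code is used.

Build the Huffman tree bottom-up:
merge s4(4) and s2(14): 18
merge 18 and s5(28): 46
merge 46 and s6(62): 108
merge s7(75) and s3(77): 152
merge s1(79) and 108: 187
merge 152 and 187: 339
Each symbol's bit-cost is frequency × depth; summing gives 850 bits (equivalently 18 + 46 + 108 + 152 + 187 + 339).

850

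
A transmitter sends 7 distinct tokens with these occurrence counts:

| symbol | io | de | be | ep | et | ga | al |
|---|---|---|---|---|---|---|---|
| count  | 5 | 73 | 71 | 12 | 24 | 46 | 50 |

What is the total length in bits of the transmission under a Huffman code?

707

Greedily combine the two least-frequent nodes:
combine io(5), ep(12) → 17
combine 17, et(24) → 41
combine 41, ga(46) → 87
combine al(50), be(71) → 121
combine de(73), 87 → 160
combine 121, 160 → 281
The encoded length is the sum of every internal node's weight: 17 + 41 + 87 + 121 + 160 + 281 = 707 bits.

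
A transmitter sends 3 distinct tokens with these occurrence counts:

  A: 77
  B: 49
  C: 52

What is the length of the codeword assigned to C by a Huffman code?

2

Repeatedly merge the two smallest:
B(49) + C(52) → 101
A(77) + 101 → 178
C sits 2 levels below the root, so its codeword is 2 bits.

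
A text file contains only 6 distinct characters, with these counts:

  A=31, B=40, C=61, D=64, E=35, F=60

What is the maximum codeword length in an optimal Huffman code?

3

Merge the two lowest-weight nodes at each step:
combine A(31), E(35) → 66
combine B(40), F(60) → 100
combine C(61), D(64) → 125
combine 66, 100 → 166
combine 125, 166 → 291
The rarest symbols sit at the bottom; the longest codeword is 3 bits.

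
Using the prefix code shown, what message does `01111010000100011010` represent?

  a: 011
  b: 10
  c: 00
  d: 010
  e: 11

Read left to right; each codeword is recognised as soon as it completes (prefix code):
  011→a | 11→e | 010→d | 00→c | 010→d | 00→c | 11→e | 010→d
Decoded message: aedcdced

aedcdced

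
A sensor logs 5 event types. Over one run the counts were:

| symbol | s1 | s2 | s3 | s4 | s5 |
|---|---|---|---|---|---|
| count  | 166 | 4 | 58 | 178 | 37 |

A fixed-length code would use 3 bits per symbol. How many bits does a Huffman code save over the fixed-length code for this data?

Fixed-length: 3 bits × 443 symbols = 1329 bits.
Huffman merges:
merge s2(4) and s5(37): 41
merge 41 and s3(58): 99
merge 99 and s1(166): 265
merge s4(178) and 265: 443
Huffman total = 41 + 99 + 265 + 443 = 848 bits.
Saving = 1329 − 848 = 481 bits.

481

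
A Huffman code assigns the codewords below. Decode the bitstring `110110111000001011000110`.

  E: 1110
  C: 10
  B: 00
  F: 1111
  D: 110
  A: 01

DDEBBCDBD

Read left to right; each codeword is recognised as soon as it completes (prefix code):
  110→D | 110→D | 1110→E | 00→B | 00→B | 10→C | 110→D | 00→B | 110→D
Decoded message: DDEBBCDBD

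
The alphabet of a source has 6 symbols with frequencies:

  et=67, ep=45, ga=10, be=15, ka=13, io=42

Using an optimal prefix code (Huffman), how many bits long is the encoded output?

Merge the two smallest weights repeatedly:
merge ga(10) and ka(13): 23
merge be(15) and 23: 38
merge 38 and io(42): 80
merge ep(45) and et(67): 112
merge 80 and 112: 192
The encoded length is the sum of every internal node's weight: 23 + 38 + 80 + 112 + 192 = 445 bits.

445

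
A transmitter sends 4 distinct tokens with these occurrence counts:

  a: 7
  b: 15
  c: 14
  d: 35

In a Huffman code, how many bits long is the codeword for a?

3

Repeatedly merge the two smallest:
merge a(7) and c(14): 21
merge b(15) and 21: 36
merge d(35) and 36: 71
a sits 3 levels below the root, so its codeword is 3 bits.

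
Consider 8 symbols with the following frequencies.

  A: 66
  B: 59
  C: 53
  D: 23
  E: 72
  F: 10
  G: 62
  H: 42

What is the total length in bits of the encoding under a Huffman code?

1122

Merge the two smallest weights repeatedly:
combine F(10), D(23) → 33
combine 33, H(42) → 75
combine C(53), B(59) → 112
combine G(62), A(66) → 128
combine E(72), 75 → 147
combine 112, 128 → 240
combine 147, 240 → 387
Each symbol's bit-cost is frequency × depth; summing gives 1122 bits (equivalently 33 + 75 + 112 + 128 + 147 + 240 + 387).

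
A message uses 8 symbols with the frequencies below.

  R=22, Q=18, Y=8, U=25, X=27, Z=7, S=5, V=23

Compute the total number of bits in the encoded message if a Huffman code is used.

385

Build the Huffman tree bottom-up:
S(5) + Z(7) → 12
Y(8) + 12 → 20
Q(18) + 20 → 38
R(22) + V(23) → 45
U(25) + X(27) → 52
38 + 45 → 83
52 + 83 → 135
Total encoded bits = sum of merged weights = 12 + 20 + 38 + 45 + 52 + 83 + 135 = 385.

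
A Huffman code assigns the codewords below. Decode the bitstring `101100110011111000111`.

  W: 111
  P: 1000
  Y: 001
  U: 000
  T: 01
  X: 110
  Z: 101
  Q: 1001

ZQQWPW

Read left to right; each codeword is recognised as soon as it completes (prefix code):
  101→Z | 1001→Q | 1001→Q | 111→W | 1000→P | 111→W
Decoded message: ZQQWPW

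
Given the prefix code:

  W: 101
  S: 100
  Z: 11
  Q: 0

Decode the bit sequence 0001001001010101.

Read left to right; each codeword is recognised as soon as it completes (prefix code):
  0→Q | 0→Q | 0→Q | 100→S | 100→S | 101→W | 0→Q | 101→W
Decoded message: QQQSSWQW

QQQSSWQW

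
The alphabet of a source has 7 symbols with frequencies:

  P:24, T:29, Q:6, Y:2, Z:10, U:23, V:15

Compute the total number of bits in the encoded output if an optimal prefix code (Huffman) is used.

Build the Huffman tree bottom-up:
Y(2) + Q(6) → 8
8 + Z(10) → 18
V(15) + 18 → 33
U(23) + P(24) → 47
T(29) + 33 → 62
47 + 62 → 109
Each symbol's bit-cost is frequency × depth; summing gives 277 bits (equivalently 8 + 18 + 33 + 47 + 62 + 109).

277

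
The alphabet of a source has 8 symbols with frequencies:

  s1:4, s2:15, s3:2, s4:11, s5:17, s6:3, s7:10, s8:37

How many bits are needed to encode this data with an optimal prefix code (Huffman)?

256

Merge the two smallest weights repeatedly:
combine s3(2), s6(3) → 5
combine s1(4), 5 → 9
combine 9, s7(10) → 19
combine s4(11), s2(15) → 26
combine s5(17), 19 → 36
combine 26, 36 → 62
combine s8(37), 62 → 99
Each symbol's bit-cost is frequency × depth; summing gives 256 bits (equivalently 5 + 9 + 19 + 26 + 36 + 62 + 99).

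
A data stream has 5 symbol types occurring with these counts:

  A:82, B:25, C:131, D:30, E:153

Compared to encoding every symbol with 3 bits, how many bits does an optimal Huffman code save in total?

Fixed-length: 3 bits × 421 symbols = 1263 bits.
Huffman merges:
combine B(25), D(30) → 55
combine 55, A(82) → 137
combine C(131), 137 → 268
combine E(153), 268 → 421
Huffman total = 55 + 137 + 268 + 421 = 881 bits.
Saving = 1263 − 881 = 382 bits.

382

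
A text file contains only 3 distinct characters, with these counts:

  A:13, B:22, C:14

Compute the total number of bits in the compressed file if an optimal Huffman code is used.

76

Greedily combine the two least-frequent nodes:
combine A(13), C(14) → 27
combine B(22), 27 → 49
Total encoded bits = sum of merged weights = 27 + 49 = 76.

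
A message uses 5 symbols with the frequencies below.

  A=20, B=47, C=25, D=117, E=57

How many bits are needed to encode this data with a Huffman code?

Merge the two smallest weights repeatedly:
combine A(20), C(25) → 45
combine 45, B(47) → 92
combine E(57), 92 → 149
combine D(117), 149 → 266
The encoded length is the sum of every internal node's weight: 45 + 92 + 149 + 266 = 552 bits.

552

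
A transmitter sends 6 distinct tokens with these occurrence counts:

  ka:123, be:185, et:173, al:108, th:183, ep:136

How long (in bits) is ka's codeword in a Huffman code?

Repeatedly merge the two smallest:
merge al(108) and ka(123): 231
merge ep(136) and et(173): 309
merge th(183) and be(185): 368
merge 231 and 309: 540
merge 368 and 540: 908
ka sits 3 levels below the root, so its codeword is 3 bits.

3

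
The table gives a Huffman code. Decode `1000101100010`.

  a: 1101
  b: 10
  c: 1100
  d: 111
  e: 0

beebceb

Read left to right; each codeword is recognised as soon as it completes (prefix code):
  10→b | 0→e | 0→e | 10→b | 1100→c | 0→e | 10→b
Decoded message: beebceb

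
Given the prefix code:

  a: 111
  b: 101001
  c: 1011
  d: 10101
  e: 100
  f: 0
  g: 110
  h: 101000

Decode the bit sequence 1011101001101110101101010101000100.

Read left to right; each codeword is recognised as soon as it completes (prefix code):
  1011→c | 101001→b | 1011→c | 10101→d | 10101→d | 0→f | 101000→h | 100→e
Decoded message: cbcddfhe

cbcddfhe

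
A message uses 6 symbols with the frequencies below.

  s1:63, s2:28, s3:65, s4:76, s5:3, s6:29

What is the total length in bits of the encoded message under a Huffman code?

619

Greedily combine the two least-frequent nodes:
merge s5(3) and s2(28): 31
merge s6(29) and 31: 60
merge 60 and s1(63): 123
merge s3(65) and s4(76): 141
merge 123 and 141: 264
Each symbol's bit-cost is frequency × depth; summing gives 619 bits (equivalently 31 + 60 + 123 + 141 + 264).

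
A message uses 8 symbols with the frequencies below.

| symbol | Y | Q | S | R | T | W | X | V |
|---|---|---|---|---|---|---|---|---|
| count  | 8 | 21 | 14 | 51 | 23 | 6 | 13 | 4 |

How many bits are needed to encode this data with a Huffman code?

Build the Huffman tree bottom-up:
combine V(4), W(6) → 10
combine Y(8), 10 → 18
combine X(13), S(14) → 27
combine 18, Q(21) → 39
combine T(23), 27 → 50
combine 39, 50 → 89
combine R(51), 89 → 140
Total encoded bits = sum of merged weights = 10 + 18 + 27 + 39 + 50 + 89 + 140 = 373.

373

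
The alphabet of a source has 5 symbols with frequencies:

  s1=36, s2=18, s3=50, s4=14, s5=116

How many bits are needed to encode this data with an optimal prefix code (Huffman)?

452

Build the Huffman tree bottom-up:
merge s4(14) and s2(18): 32
merge 32 and s1(36): 68
merge s3(50) and 68: 118
merge s5(116) and 118: 234
The encoded length is the sum of every internal node's weight: 32 + 68 + 118 + 234 = 452 bits.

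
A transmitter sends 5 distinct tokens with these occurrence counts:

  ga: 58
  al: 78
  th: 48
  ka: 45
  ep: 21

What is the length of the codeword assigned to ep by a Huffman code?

Repeatedly merge the two smallest:
ep(21) + ka(45) → 66
th(48) + ga(58) → 106
66 + al(78) → 144
106 + 144 → 250
ep sits 3 levels below the root, so its codeword is 3 bits.

3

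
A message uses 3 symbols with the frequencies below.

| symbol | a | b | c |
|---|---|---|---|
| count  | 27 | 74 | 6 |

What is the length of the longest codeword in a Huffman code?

2

Merge the two lowest-weight nodes at each step:
c(6) + a(27) → 33
33 + b(74) → 107
The first pair merged (c, a) ends up deepest, at depth 2.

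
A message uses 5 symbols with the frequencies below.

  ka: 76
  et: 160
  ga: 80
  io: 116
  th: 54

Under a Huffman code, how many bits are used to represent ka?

3

Repeatedly merge the two smallest:
combine th(54), ka(76) → 130
combine ga(80), io(116) → 196
combine 130, et(160) → 290
combine 196, 290 → 486
ka sits 3 levels below the root, so its codeword is 3 bits.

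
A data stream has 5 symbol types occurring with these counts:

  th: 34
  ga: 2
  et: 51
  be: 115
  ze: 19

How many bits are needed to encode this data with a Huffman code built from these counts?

403

Greedily combine the two least-frequent nodes:
merge ga(2) and ze(19): 21
merge 21 and th(34): 55
merge et(51) and 55: 106
merge 106 and be(115): 221
Total encoded bits = sum of merged weights = 21 + 55 + 106 + 221 = 403.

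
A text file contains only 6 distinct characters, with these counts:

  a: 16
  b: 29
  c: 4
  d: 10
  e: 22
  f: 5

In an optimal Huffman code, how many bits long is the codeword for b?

2

Huffman merges, smallest pair first:
merge c(4) and f(5): 9
merge 9 and d(10): 19
merge a(16) and 19: 35
merge e(22) and b(29): 51
merge 35 and 51: 86
b sits 2 levels below the root, so its codeword is 2 bits.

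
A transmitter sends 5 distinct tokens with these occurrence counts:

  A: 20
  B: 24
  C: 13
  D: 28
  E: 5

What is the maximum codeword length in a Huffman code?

3

Merge the two lowest-weight nodes at each step:
combine E(5), C(13) → 18
combine 18, A(20) → 38
combine B(24), D(28) → 52
combine 38, 52 → 90
The rarest symbols sit at the bottom; the longest codeword is 3 bits.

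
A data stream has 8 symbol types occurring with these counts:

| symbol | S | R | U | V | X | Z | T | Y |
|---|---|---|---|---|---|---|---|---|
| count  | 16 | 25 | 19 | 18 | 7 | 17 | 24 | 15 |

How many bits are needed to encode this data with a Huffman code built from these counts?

420

Greedily combine the two least-frequent nodes:
X(7) + Y(15) → 22
S(16) + Z(17) → 33
V(18) + U(19) → 37
22 + T(24) → 46
R(25) + 33 → 58
37 + 46 → 83
58 + 83 → 141
The encoded length is the sum of every internal node's weight: 22 + 33 + 37 + 46 + 58 + 83 + 141 = 420 bits.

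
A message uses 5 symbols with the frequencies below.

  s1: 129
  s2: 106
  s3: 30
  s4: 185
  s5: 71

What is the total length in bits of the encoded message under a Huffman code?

1143

Build the Huffman tree bottom-up:
s3(30) + s5(71) → 101
101 + s2(106) → 207
s1(129) + s4(185) → 314
207 + 314 → 521
Each symbol's bit-cost is frequency × depth; summing gives 1143 bits (equivalently 101 + 207 + 314 + 521).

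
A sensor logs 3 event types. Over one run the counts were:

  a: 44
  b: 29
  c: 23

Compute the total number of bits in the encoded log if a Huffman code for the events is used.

Build the Huffman tree bottom-up:
c(23) + b(29) → 52
a(44) + 52 → 96
Total encoded bits = sum of merged weights = 52 + 96 = 148.

148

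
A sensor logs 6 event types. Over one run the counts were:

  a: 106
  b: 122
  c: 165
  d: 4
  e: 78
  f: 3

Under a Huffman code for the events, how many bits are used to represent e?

3

Build the tree from the bottom:
combine f(3), d(4) → 7
combine 7, e(78) → 85
combine 85, a(106) → 191
combine b(122), c(165) → 287
combine 191, 287 → 478
The subtree containing e is merged 3 times, so code length = 3.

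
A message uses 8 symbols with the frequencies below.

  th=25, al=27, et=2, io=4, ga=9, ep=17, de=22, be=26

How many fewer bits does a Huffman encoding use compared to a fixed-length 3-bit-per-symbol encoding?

32

Fixed-length: 3 bits × 132 symbols = 396 bits.
Huffman merges:
et(2) + io(4) → 6
6 + ga(9) → 15
15 + ep(17) → 32
de(22) + th(25) → 47
be(26) + al(27) → 53
32 + 47 → 79
53 + 79 → 132
Huffman total = 6 + 15 + 32 + 47 + 53 + 79 + 132 = 364 bits.
Saving = 396 − 364 = 32 bits.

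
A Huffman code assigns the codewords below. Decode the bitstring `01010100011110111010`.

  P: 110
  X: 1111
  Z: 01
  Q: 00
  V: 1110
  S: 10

ZZZQZVVS

Read left to right; each codeword is recognised as soon as it completes (prefix code):
  01→Z | 01→Z | 01→Z | 00→Q | 01→Z | 1110→V | 1110→V | 10→S
Decoded message: ZZZQZVVS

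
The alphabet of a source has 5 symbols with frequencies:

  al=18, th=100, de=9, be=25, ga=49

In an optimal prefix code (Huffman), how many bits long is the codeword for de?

4

Repeatedly merge the two smallest:
merge de(9) and al(18): 27
merge be(25) and 27: 52
merge ga(49) and 52: 101
merge th(100) and 101: 201
The subtree containing de is merged 4 times, so code length = 4.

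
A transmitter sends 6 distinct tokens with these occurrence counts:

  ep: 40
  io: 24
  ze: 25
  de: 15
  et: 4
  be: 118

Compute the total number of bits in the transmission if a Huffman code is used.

461

Greedily combine the two least-frequent nodes:
merge et(4) and de(15): 19
merge 19 and io(24): 43
merge ze(25) and ep(40): 65
merge 43 and 65: 108
merge 108 and be(118): 226
Each symbol's bit-cost is frequency × depth; summing gives 461 bits (equivalently 19 + 43 + 65 + 108 + 226).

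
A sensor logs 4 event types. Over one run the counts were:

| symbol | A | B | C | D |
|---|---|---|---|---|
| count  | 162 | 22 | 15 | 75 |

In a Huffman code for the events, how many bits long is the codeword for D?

Huffman merges, smallest pair first:
merge C(15) and B(22): 37
merge 37 and D(75): 112
merge 112 and A(162): 274
The subtree containing D is merged 2 times, so code length = 2.

2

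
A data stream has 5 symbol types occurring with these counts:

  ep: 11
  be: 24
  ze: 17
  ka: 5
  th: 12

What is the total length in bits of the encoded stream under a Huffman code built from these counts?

Build the Huffman tree bottom-up:
merge ka(5) and ep(11): 16
merge th(12) and 16: 28
merge ze(17) and be(24): 41
merge 28 and 41: 69
Total encoded bits = sum of merged weights = 16 + 28 + 41 + 69 = 154.

154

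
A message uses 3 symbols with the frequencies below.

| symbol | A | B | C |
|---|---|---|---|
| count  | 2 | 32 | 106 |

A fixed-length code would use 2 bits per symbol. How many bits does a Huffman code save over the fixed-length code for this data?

Fixed-length: 2 bits × 140 symbols = 280 bits.
Huffman merges:
A(2) + B(32) → 34
34 + C(106) → 140
Huffman total = 34 + 140 = 174 bits.
Saving = 280 − 174 = 106 bits.

106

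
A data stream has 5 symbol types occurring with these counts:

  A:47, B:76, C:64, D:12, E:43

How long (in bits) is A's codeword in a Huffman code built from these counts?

2

Build the tree from the bottom:
D(12) + E(43) → 55
A(47) + 55 → 102
C(64) + B(76) → 140
102 + 140 → 242
The subtree containing A is merged 2 times, so code length = 2.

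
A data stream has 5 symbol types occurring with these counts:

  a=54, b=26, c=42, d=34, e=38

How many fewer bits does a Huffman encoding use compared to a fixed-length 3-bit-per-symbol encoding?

134

Fixed-length: 3 bits × 194 symbols = 582 bits.
Huffman merges:
combine b(26), d(34) → 60
combine e(38), c(42) → 80
combine a(54), 60 → 114
combine 80, 114 → 194
Huffman total = 60 + 80 + 114 + 194 = 448 bits.
Saving = 582 − 448 = 134 bits.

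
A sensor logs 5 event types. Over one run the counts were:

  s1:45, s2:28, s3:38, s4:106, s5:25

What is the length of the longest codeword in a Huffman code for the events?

Merge the two lowest-weight nodes at each step:
s5(25) + s2(28) → 53
s3(38) + s1(45) → 83
53 + 83 → 136
s4(106) + 136 → 242
The first pair merged (s5, s2) ends up deepest, at depth 3.

3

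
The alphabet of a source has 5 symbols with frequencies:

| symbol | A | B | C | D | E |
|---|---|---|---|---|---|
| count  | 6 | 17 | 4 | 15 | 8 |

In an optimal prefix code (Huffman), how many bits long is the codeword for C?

Repeatedly merge the two smallest:
combine C(4), A(6) → 10
combine E(8), 10 → 18
combine D(15), B(17) → 32
combine 18, 32 → 50
C's leaf is at depth 3, giving a 3-bit codeword.

3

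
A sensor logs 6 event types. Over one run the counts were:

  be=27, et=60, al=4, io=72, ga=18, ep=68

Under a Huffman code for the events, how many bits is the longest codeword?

4

Merge the two lowest-weight nodes at each step:
al(4) + ga(18) → 22
22 + be(27) → 49
49 + et(60) → 109
ep(68) + io(72) → 140
109 + 140 → 249
The rarest symbols sit at the bottom; the longest codeword is 4 bits.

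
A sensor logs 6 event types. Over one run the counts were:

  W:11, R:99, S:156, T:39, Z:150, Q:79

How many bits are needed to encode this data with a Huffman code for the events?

Merge the two smallest weights repeatedly:
W(11) + T(39) → 50
50 + Q(79) → 129
R(99) + 129 → 228
Z(150) + S(156) → 306
228 + 306 → 534
Total encoded bits = sum of merged weights = 50 + 129 + 228 + 306 + 534 = 1247.

1247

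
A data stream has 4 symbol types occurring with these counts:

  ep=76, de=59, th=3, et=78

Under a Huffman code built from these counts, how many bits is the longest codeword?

Merge the two lowest-weight nodes at each step:
th(3) + de(59) → 62
62 + ep(76) → 138
et(78) + 138 → 216
The first pair merged (th, de) ends up deepest, at depth 3.

3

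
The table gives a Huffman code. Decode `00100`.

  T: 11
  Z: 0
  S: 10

Read left to right; each codeword is recognised as soon as it completes (prefix code):
  0→Z | 0→Z | 10→S | 0→Z
Decoded message: ZZSZ

ZZSZ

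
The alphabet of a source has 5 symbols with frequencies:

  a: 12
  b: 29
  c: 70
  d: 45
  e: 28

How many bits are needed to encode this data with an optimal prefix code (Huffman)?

Merge the two smallest weights repeatedly:
combine a(12), e(28) → 40
combine b(29), 40 → 69
combine d(45), 69 → 114
combine c(70), 114 → 184
Each symbol's bit-cost is frequency × depth; summing gives 407 bits (equivalently 40 + 69 + 114 + 184).

407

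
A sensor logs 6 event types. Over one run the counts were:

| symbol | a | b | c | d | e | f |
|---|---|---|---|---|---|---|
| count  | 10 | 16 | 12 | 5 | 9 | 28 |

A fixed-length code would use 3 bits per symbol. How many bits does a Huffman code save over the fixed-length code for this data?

Fixed-length: 3 bits × 80 symbols = 240 bits.
Huffman merges:
combine d(5), e(9) → 14
combine a(10), c(12) → 22
combine 14, b(16) → 30
combine 22, f(28) → 50
combine 30, 50 → 80
Huffman total = 14 + 22 + 30 + 50 + 80 = 196 bits.
Saving = 240 − 196 = 44 bits.

44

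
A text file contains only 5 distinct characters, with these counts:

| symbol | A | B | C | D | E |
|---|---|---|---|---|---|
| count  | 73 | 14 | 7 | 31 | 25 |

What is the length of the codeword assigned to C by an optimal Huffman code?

4

Build the tree from the bottom:
combine C(7), B(14) → 21
combine 21, E(25) → 46
combine D(31), 46 → 77
combine A(73), 77 → 150
C's leaf is at depth 4, giving a 4-bit codeword.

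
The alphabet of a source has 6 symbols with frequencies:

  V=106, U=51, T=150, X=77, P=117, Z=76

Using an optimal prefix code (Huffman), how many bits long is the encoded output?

1464

Build the Huffman tree bottom-up:
U(51) + Z(76) → 127
X(77) + V(106) → 183
P(117) + 127 → 244
T(150) + 183 → 333
244 + 333 → 577
The encoded length is the sum of every internal node's weight: 127 + 183 + 244 + 333 + 577 = 1464 bits.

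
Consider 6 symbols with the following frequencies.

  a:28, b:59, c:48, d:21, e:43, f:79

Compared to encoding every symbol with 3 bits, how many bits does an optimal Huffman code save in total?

138

Fixed-length: 3 bits × 278 symbols = 834 bits.
Huffman merges:
d(21) + a(28) → 49
e(43) + c(48) → 91
49 + b(59) → 108
f(79) + 91 → 170
108 + 170 → 278
Huffman total = 49 + 91 + 108 + 170 + 278 = 696 bits.
Saving = 834 − 696 = 138 bits.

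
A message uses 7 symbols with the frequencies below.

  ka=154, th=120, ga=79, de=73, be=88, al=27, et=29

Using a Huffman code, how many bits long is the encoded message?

1492

Greedily combine the two least-frequent nodes:
al(27) + et(29) → 56
56 + de(73) → 129
ga(79) + be(88) → 167
th(120) + 129 → 249
ka(154) + 167 → 321
249 + 321 → 570
The encoded length is the sum of every internal node's weight: 56 + 129 + 167 + 249 + 321 + 570 = 1492 bits.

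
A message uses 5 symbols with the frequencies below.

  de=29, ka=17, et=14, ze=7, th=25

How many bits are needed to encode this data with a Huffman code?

Merge the two smallest weights repeatedly:
merge ze(7) and et(14): 21
merge ka(17) and 21: 38
merge th(25) and de(29): 54
merge 38 and 54: 92
Total encoded bits = sum of merged weights = 21 + 38 + 54 + 92 = 205.

205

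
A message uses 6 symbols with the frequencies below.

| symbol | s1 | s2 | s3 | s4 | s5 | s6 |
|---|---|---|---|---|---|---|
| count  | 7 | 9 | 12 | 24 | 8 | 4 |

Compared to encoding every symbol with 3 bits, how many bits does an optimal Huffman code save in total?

Fixed-length: 3 bits × 64 symbols = 192 bits.
Huffman merges:
combine s6(4), s1(7) → 11
combine s5(8), s2(9) → 17
combine 11, s3(12) → 23
combine 17, 23 → 40
combine s4(24), 40 → 64
Huffman total = 11 + 17 + 23 + 40 + 64 = 155 bits.
Saving = 192 − 155 = 37 bits.

37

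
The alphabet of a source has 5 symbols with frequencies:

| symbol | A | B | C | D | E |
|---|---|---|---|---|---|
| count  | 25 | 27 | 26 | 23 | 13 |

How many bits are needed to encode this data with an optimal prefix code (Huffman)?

264

Greedily combine the two least-frequent nodes:
E(13) + D(23) → 36
A(25) + C(26) → 51
B(27) + 36 → 63
51 + 63 → 114
Total encoded bits = sum of merged weights = 36 + 51 + 63 + 114 = 264.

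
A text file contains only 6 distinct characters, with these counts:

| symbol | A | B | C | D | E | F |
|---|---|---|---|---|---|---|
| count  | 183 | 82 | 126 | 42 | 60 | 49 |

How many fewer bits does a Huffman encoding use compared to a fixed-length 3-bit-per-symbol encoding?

Fixed-length: 3 bits × 542 symbols = 1626 bits.
Huffman merges:
merge D(42) and F(49): 91
merge E(60) and B(82): 142
merge 91 and C(126): 217
merge 142 and A(183): 325
merge 217 and 325: 542
Huffman total = 91 + 142 + 217 + 325 + 542 = 1317 bits.
Saving = 1626 − 1317 = 309 bits.

309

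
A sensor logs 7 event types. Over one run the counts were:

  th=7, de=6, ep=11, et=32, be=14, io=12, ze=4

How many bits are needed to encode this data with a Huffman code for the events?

221

Build the Huffman tree bottom-up:
combine ze(4), de(6) → 10
combine th(7), 10 → 17
combine ep(11), io(12) → 23
combine be(14), 17 → 31
combine 23, 31 → 54
combine et(32), 54 → 86
The encoded length is the sum of every internal node's weight: 10 + 17 + 23 + 31 + 54 + 86 = 221 bits.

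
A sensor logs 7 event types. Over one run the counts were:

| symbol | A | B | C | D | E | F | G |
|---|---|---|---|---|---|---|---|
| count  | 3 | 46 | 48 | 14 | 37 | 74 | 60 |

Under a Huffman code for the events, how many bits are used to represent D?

Build the tree from the bottom:
combine A(3), D(14) → 17
combine 17, E(37) → 54
combine B(46), C(48) → 94
combine 54, G(60) → 114
combine F(74), 94 → 168
combine 114, 168 → 282
D's leaf is at depth 4, giving a 4-bit codeword.

4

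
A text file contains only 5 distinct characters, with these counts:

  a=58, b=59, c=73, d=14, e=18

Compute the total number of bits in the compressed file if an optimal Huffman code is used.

Build the Huffman tree bottom-up:
combine d(14), e(18) → 32
combine 32, a(58) → 90
combine b(59), c(73) → 132
combine 90, 132 → 222
Total encoded bits = sum of merged weights = 32 + 90 + 132 + 222 = 476.

476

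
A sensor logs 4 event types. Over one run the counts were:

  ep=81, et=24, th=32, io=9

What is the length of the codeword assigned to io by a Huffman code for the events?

Huffman merges, smallest pair first:
io(9) + et(24) → 33
th(32) + 33 → 65
65 + ep(81) → 146
The subtree containing io is merged 3 times, so code length = 3.

3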